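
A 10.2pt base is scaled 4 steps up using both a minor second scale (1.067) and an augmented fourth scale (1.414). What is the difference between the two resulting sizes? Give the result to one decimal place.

Minor second: 10.2 × 1.067⁴ = 13.221pt
Augmented fourth: 10.2 × 1.414⁴ = 40.775pt
Difference: 40.775 − 13.221 = 27.554pt

27.6pt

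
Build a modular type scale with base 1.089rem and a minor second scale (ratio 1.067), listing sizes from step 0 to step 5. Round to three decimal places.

1.089rem, 1.162rem, 1.240rem, 1.323rem, 1.412rem, 1.506rem

Step 0: 1.089rem
Step 1: 1.089 × 1.067 = 1.162
Step 2: 1.089 × 1.067² = 1.240
Step 3: 1.089 × 1.067³ = 1.323
Step 4: 1.089 × 1.067⁴ = 1.412
Step 5: 1.089 × 1.067⁵ = 1.506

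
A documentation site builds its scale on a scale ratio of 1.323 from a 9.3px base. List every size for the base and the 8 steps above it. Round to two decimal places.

Step 0: 9.3px
Step 1: 9.3 × 1.323 = 12.30
Step 2: 9.3 × 1.323² = 16.28
Step 3: 9.3 × 1.323³ = 21.54
Step 4: 9.3 × 1.323⁴ = 28.49
Step 5: 9.3 × 1.323⁵ = 37.69
Step 6: 9.3 × 1.323⁶ = 49.87
Step 7: 9.3 × 1.323⁷ = 65.98
Step 8: 9.3 × 1.323⁸ = 87.29

9.30px, 12.30px, 16.28px, 21.54px, 28.49px, 37.69px, 49.87px, 65.98px, 87.29px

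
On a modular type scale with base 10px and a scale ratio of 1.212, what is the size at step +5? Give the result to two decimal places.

10.0 × 1.212⁵ = 10.0 × 2.61525 ≈ 26.15

26.15px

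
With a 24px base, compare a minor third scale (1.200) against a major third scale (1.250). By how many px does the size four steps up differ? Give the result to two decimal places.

8.83px

Minor third: 24.0 × 1.200⁴ = 49.7664px
Major third: 24.0 × 1.250⁴ = 58.5938px
Difference: 58.5938 − 49.7664 = 8.8274px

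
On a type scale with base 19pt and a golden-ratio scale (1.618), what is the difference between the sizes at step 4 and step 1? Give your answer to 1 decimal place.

99.5pt

Step 1: 19.0 × 1.618 = 30.742pt
Step 4: 19.0 × 1.618⁴ = 130.217pt
Difference: 130.217 − 30.742 = 99.475pt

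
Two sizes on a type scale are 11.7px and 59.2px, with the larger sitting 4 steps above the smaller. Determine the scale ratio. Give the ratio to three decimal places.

1.500

r⁴ = 59.2 / 11.7, so r = (59.2/11.7)^(1/4).
r = 5.0598^(1/4) ≈ 1.4998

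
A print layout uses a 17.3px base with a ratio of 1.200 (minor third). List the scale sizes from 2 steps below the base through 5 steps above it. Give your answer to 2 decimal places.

12.01px, 14.42px, 17.30px, 20.76px, 24.91px, 29.89px, 35.87px, 43.05px

Step -2: 17.3 ÷ 1.200² = 12.01
Step -1: 17.3 ÷ 1.200 = 14.42
Step 0: 17.3px
Step 1: 17.3 × 1.200 = 20.76
Step 2: 17.3 × 1.200² = 24.91
Step 3: 17.3 × 1.200³ = 29.89
Step 4: 17.3 × 1.200⁴ = 35.87
Step 5: 17.3 × 1.200⁵ = 43.05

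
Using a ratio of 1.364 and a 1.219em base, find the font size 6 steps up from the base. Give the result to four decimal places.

1.219 × 1.364⁶ = 1.219 × 6.44001 ≈ 7.8504

7.8504em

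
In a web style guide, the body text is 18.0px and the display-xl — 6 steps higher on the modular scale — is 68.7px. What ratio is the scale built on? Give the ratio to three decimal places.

1.250

The ratio satisfies 18.0 × r⁶ = 68.7, so r = (68.7 / 18.0)^(1/6).
r = 3.8167^(1/6) ≈ 1.2501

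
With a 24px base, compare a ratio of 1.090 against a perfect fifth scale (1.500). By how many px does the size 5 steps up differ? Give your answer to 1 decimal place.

145.3px

At 1.090: 24.0 × 1.090⁵ = 36.927px
Perfect fifth: 24.0 × 1.500⁵ = 182.250px
Difference: 182.250 − 36.927 = 145.323px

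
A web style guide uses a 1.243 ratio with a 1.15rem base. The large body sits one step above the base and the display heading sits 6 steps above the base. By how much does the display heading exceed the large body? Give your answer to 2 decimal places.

2.81rem

Step 1: 1.15 × 1.243 = 1.4295rem
Step 6: 1.15 × 1.243⁶ = 4.2416rem
Difference: 4.2416 − 1.4295 = 2.8121rem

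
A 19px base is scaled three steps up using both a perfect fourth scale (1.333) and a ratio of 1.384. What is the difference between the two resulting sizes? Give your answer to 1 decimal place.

Perfect fourth: 19.0 × 1.333³ = 45.003px
At 1.384: 19.0 × 1.384³ = 50.369px
Difference: 50.369 − 45.003 = 5.366px

5.4px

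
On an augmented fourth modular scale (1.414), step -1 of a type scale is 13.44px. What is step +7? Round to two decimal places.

13.44 × 1.414⁸ = 13.44 × 15.98068 ≈ 214.780

214.78px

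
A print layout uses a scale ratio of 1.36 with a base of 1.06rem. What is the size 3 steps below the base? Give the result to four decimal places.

0.4214rem

Each step on a modular scale multiplies by the ratio, so the size n steps from the base is base × ratioⁿ.
1.06 ÷ 1.36³ = 1.06 ÷ 2.51546 ≈ 0.4214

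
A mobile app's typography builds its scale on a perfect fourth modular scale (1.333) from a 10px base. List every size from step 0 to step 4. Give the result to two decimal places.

Step 0: 10px
Step 1: 10.0 × 1.333 = 13.33
Step 2: 10.0 × 1.333² = 17.77
Step 3: 10.0 × 1.333³ = 23.69
Step 4: 10.0 × 1.333⁴ = 31.57

10.00px, 13.33px, 17.77px, 23.69px, 31.57px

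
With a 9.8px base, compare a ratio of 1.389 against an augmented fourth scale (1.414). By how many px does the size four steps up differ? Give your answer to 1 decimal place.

2.7px

At 1.389: 9.8 × 1.389⁴ = 36.478px
Augmented fourth: 9.8 × 1.414⁴ = 39.176px
Difference: 39.176 − 36.478 = 2.698px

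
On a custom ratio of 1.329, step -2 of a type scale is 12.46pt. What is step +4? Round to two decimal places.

68.65pt

12.46 × 1.329⁶ = 12.46 × 5.50998 ≈ 68.654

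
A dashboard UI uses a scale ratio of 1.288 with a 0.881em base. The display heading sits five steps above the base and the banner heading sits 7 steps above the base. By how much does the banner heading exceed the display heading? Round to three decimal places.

Step 5: 0.881 × 1.288⁵ = 3.12288em
Step 7: 0.881 × 1.288⁷ = 5.18068em
Difference: 5.18068 − 3.12288 = 2.05780em

2.058em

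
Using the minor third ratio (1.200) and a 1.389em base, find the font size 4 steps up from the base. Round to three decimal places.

A modular type scale is a geometric sequence: sizeₙ = base × rⁿ.
1.389 × 1.200⁴ = 1.389 × 2.07360 ≈ 2.880

2.880em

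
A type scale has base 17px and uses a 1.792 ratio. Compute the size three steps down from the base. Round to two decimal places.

Each step on a modular scale multiplies by the ratio, so the size n steps from the base is base × ratioⁿ.
17.0 ÷ 1.792³ = 17.0 ÷ 5.75459 ≈ 2.95

2.95px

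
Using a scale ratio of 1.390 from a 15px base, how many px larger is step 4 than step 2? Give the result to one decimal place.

Step 2: 15.0 × 1.390² = 28.981px
Step 4: 15.0 × 1.390⁴ = 55.995px
Difference: 55.995 − 28.981 = 27.014px

27.0px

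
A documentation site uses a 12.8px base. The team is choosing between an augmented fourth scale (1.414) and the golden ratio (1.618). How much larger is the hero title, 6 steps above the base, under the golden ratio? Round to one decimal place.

127.4px

Augmented fourth: 12.8 × 1.414⁶ = 102.307px
Golden ratio: 12.8 × 1.618⁶ = 229.658px
Difference: 229.658 − 102.307 = 127.351px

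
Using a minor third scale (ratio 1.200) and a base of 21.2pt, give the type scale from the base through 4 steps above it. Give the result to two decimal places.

Step 0: 21.2pt
Step 1: 21.2 × 1.200 = 25.44
Step 2: 21.2 × 1.200² = 30.53
Step 3: 21.2 × 1.200³ = 36.63
Step 4: 21.2 × 1.200⁴ = 43.96

21.20pt, 25.44pt, 30.53pt, 36.63pt, 43.96pt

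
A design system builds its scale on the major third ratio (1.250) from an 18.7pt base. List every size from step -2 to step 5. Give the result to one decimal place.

Step -2: 18.7 ÷ 1.250² = 12.0
Step -1: 18.7 ÷ 1.250 = 15.0
Step 0: 18.7pt
Step 1: 18.7 × 1.250 = 23.4
Step 2: 18.7 × 1.250² = 29.2
Step 3: 18.7 × 1.250³ = 36.5
Step 4: 18.7 × 1.250⁴ = 45.7
Step 5: 18.7 × 1.250⁵ = 57.1

12.0pt, 15.0pt, 18.7pt, 23.4pt, 29.2pt, 36.5pt, 45.7pt, 57.1pt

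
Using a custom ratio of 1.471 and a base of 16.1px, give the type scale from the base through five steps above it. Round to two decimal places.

16.10px, 23.68px, 34.84px, 51.25px, 75.38px, 110.89px

Step 0: 16.1px
Step 1: 16.1 × 1.471 = 23.68
Step 2: 16.1 × 1.471² = 34.84
Step 3: 16.1 × 1.471³ = 51.25
Step 4: 16.1 × 1.471⁴ = 75.38
Step 5: 16.1 × 1.471⁵ = 110.89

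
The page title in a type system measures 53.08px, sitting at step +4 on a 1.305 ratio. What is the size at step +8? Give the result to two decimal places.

53.08 × 1.305⁴ = 53.08 × 2.90029 ≈ 153.948

153.95px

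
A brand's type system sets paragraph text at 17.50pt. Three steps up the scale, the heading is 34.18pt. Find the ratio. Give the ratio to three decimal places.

1.250

The ratio satisfies 17.50 × r³ = 34.18, so r = (34.18 / 17.50)^(1/3).
r = 1.9531^(1/3) ≈ 1.2500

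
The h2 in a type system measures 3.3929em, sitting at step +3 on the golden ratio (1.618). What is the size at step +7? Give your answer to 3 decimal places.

23.253em

The gap is 7 − (3) = 4 steps, so the factor is 1.618^4.
3.3929 × 1.618⁴ = 3.3929 × 6.85353 ≈ 23.253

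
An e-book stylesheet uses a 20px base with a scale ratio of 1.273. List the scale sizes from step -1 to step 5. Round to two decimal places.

15.71px, 20.00px, 25.46px, 32.41px, 41.26px, 52.52px, 66.86px

Step -1: 20.0 ÷ 1.273 = 15.71
Step 0: 20px
Step 1: 20.0 × 1.273 = 25.46
Step 2: 20.0 × 1.273² = 32.41
Step 3: 20.0 × 1.273³ = 41.26
Step 4: 20.0 × 1.273⁴ = 52.52
Step 5: 20.0 × 1.273⁵ = 66.86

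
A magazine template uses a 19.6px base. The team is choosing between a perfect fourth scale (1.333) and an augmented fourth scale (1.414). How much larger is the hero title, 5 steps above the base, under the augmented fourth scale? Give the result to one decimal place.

Perfect fourth: 19.6 × 1.333⁵ = 82.491px
Augmented fourth: 19.6 × 1.414⁵ = 110.791px
Difference: 110.791 − 82.491 = 28.300px

28.3px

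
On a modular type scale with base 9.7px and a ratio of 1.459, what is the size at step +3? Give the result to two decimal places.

9.7 × 1.459³ = 9.7 × 3.10575 ≈ 30.13

30.13px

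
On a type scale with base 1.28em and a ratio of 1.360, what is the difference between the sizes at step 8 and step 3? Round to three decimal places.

11.761em

Step 3: 1.28 × 1.360³ = 3.21978em
Step 8: 1.28 × 1.360⁸ = 14.98033em
Difference: 14.98033 − 3.21978 = 11.76055em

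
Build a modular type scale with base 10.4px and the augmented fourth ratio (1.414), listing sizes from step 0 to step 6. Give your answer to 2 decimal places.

10.40px, 14.71px, 20.79px, 29.40px, 41.57px, 58.79px, 83.12px

Step 0: 10.4px
Step 1: 10.4 × 1.414 = 14.71
Step 2: 10.4 × 1.414² = 20.79
Step 3: 10.4 × 1.414³ = 29.40
Step 4: 10.4 × 1.414⁴ = 41.57
Step 5: 10.4 × 1.414⁵ = 58.79
Step 6: 10.4 × 1.414⁶ = 83.12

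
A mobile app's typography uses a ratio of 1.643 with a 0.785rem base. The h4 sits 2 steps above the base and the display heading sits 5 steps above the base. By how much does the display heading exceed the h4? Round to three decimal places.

Step 2: 0.785 × 1.643² = 2.11907rem
Step 5: 0.785 × 1.643⁵ = 9.39848rem
Difference: 9.39848 − 2.11907 = 7.27941rem

7.279rem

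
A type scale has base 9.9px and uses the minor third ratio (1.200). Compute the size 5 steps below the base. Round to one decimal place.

A modular type scale is a geometric sequence: sizeₙ = base × rⁿ.
9.9 ÷ 1.200⁵ = 9.9 ÷ 2.48832 ≈ 3.98

4.0px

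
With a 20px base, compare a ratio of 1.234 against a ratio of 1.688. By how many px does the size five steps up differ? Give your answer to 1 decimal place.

216.9px

At 1.234: 20.0 × 1.234⁵ = 57.228px
At 1.688: 20.0 × 1.688⁵ = 274.089px
Difference: 274.089 − 57.228 = 216.861px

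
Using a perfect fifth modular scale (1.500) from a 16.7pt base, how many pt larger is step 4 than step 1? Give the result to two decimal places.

59.49pt

Step 1: 16.7 × 1.500 = 25.0500pt
Step 4: 16.7 × 1.500⁴ = 84.5438pt
Difference: 84.5438 − 25.0500 = 59.4938pt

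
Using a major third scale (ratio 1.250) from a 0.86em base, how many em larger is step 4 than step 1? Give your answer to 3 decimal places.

Step 1: 0.86 × 1.250 = 1.07500em
Step 4: 0.86 × 1.250⁴ = 2.09961em
Difference: 2.09961 − 1.07500 = 1.02461em

1.025em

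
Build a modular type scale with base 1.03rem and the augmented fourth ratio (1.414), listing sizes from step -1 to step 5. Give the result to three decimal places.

0.728rem, 1.030rem, 1.456rem, 2.059rem, 2.912rem, 4.118rem, 5.822rem

Step -1: 1.03 ÷ 1.414 = 0.728
Step 0: 1.03rem
Step 1: 1.03 × 1.414 = 1.456
Step 2: 1.03 × 1.414² = 2.059
Step 3: 1.03 × 1.414³ = 2.912
Step 4: 1.03 × 1.414⁴ = 4.118
Step 5: 1.03 × 1.414⁵ = 5.822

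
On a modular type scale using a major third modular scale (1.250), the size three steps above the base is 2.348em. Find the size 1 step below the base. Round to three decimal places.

0.962em

The gap is -1 − (3) = -4 steps, so the factor is 1.250^-4.
2.348 ÷ 1.250⁴ = 2.348 ÷ 2.44141 ≈ 0.962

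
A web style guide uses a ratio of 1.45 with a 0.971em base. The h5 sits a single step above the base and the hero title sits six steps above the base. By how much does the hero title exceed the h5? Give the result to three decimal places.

Step 1: 0.971 × 1.45 = 1.40795em
Step 6: 0.971 × 1.45⁶ = 9.02459em
Difference: 9.02459 − 1.40795 = 7.61664em

7.617em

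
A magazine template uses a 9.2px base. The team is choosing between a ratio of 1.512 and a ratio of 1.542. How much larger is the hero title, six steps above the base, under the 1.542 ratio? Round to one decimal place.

At 1.512: 9.2 × 1.512⁶ = 109.926px
At 1.542: 9.2 × 1.542⁶ = 123.678px
Difference: 123.678 − 109.926 = 13.752px

13.8px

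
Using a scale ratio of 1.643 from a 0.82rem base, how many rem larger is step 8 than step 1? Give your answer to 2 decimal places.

Step 1: 0.82 × 1.643 = 1.3473rem
Step 8: 0.82 × 1.643⁸ = 43.5426rem
Difference: 43.5426 − 1.3473 = 42.1953rem

42.20rem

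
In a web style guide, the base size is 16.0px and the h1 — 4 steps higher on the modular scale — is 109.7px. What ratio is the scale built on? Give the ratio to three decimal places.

1.618

r⁴ = 109.7 / 16.0, so r = (109.7/16.0)^(1/4).
r = 6.8563^(1/4) ≈ 1.6182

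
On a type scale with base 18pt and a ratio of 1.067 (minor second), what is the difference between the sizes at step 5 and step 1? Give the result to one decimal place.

Step 1: 18.0 × 1.067 = 19.206pt
Step 5: 18.0 × 1.067⁵ = 24.894pt
Difference: 24.894 − 19.206 = 5.688pt

5.7pt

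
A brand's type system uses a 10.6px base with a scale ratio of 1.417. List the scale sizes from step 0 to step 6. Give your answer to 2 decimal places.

Step 0: 10.6px
Step 1: 10.6 × 1.417 = 15.02
Step 2: 10.6 × 1.417² = 21.28
Step 3: 10.6 × 1.417³ = 30.16
Step 4: 10.6 × 1.417⁴ = 42.74
Step 5: 10.6 × 1.417⁵ = 60.56
Step 6: 10.6 × 1.417⁶ = 85.81

10.60px, 15.02px, 21.28px, 30.16px, 42.74px, 60.56px, 85.81px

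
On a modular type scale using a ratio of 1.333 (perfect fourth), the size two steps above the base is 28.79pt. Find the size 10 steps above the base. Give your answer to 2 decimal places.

287.00pt

28.79 × 1.333⁸ = 28.79 × 9.96876 ≈ 287.001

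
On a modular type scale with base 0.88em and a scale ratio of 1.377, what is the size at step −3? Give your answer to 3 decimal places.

0.337em

0.88 ÷ 1.377³ = 0.88 ÷ 2.61097 ≈ 0.337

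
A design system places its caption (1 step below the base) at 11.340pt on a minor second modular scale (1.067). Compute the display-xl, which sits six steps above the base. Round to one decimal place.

17.9pt

Moving from step -1 to step +6 is 7 steps up, so multiply by r⁷.
11.340 × 1.067⁷ = 11.340 × 1.57453 ≈ 17.855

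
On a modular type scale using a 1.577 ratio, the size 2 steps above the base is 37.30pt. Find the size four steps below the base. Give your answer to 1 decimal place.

2.4pt

37.30 ÷ 1.577⁶ = 37.30 ÷ 15.38120 ≈ 2.425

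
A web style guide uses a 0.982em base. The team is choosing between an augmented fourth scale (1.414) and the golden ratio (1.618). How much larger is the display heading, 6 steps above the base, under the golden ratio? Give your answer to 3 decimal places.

9.770em

Augmented fourth: 0.982 × 1.414⁶ = 7.84888em
Golden ratio: 0.982 × 1.618⁶ = 17.61905em
Difference: 17.61905 − 7.84888 = 9.77017em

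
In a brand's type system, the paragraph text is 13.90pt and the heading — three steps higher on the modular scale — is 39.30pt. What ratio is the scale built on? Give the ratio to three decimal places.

1.414

r³ = 39.30 / 13.90, so r = (39.30/13.90)^(1/3).
r = 2.8273^(1/3) ≈ 1.4140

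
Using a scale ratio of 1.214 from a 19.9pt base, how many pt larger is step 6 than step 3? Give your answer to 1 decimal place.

28.1pt

Step 3: 19.9 × 1.214³ = 35.605pt
Step 6: 19.9 × 1.214⁶ = 63.704pt
Difference: 63.704 − 35.605 = 28.099pt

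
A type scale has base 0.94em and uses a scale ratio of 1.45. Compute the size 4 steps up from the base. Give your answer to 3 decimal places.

4.155em

Each step on a modular scale multiplies by the ratio, so the size n steps from the base is base × ratioⁿ.
0.94 × 1.45⁴ = 0.94 × 4.42051 ≈ 4.155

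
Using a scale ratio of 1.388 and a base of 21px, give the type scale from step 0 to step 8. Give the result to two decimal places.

Step 0: 21px
Step 1: 21.0 × 1.388 = 29.15
Step 2: 21.0 × 1.388² = 40.46
Step 3: 21.0 × 1.388³ = 56.15
Step 4: 21.0 × 1.388⁴ = 77.94
Step 5: 21.0 × 1.388⁵ = 108.18
Step 6: 21.0 × 1.388⁶ = 150.16
Step 7: 21.0 × 1.388⁷ = 208.42
Step 8: 21.0 × 1.388⁸ = 289.29

21.00px, 29.15px, 40.46px, 56.15px, 77.94px, 108.18px, 150.16px, 208.42px, 289.29px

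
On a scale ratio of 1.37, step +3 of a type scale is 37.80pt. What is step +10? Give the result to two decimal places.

Moving from step +3 to step +10 is 7 steps up, so multiply by r⁷.
37.80 × 1.37⁷ = 37.80 × 9.05824 ≈ 342.402

342.40pt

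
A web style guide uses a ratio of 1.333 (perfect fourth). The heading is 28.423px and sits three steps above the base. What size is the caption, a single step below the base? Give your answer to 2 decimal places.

The gap is -1 − (3) = -4 steps, so the factor is 1.333^-4.
28.423 ÷ 1.333⁴ = 28.423 ÷ 3.15733 ≈ 9.002

9.00px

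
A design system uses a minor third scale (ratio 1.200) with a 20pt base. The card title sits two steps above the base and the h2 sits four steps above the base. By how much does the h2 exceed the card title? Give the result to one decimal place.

12.7pt

Step 2: 20.0 × 1.200² = 28.800pt
Step 4: 20.0 × 1.200⁴ = 41.472pt
Difference: 41.472 − 28.800 = 12.672pt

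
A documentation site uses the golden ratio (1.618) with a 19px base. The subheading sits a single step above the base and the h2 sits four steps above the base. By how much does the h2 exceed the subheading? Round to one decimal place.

99.5px

Step 1: 19.0 × 1.618 = 30.742px
Step 4: 19.0 × 1.618⁴ = 130.217px
Difference: 130.217 − 30.742 = 99.475px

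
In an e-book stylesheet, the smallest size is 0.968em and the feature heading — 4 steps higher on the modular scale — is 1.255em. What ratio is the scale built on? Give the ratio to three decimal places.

r⁴ = 1.255 / 0.968, so r = (1.255/0.968)^(1/4).
r = 1.2965^(1/4) ≈ 1.0671

1.067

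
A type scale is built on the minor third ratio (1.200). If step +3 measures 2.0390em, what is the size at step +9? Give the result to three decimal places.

6.088em

Moving from step +3 to step +9 is 6 steps up, so multiply by r⁶.
2.0390 × 1.200⁶ = 2.0390 × 2.98598 ≈ 6.088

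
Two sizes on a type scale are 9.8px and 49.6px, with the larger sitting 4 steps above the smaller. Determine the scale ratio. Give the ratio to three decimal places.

1.500

The ratio satisfies 9.8 × r⁴ = 49.6, so r = (49.6 / 9.8)^(1/4).
r = 5.0612^(1/4) ≈ 1.4999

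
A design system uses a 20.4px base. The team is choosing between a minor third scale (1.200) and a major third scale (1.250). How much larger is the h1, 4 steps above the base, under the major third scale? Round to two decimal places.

7.50px

Minor third: 20.4 × 1.200⁴ = 42.3014px
Major third: 20.4 × 1.250⁴ = 49.8047px
Difference: 49.8047 − 42.3014 = 7.5033px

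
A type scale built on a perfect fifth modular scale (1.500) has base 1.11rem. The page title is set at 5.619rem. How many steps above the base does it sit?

4

1.500ⁿ = 5.619 / 1.11 = 5.0622
n = ln(5.0622) / ln(1.500) = 1.6218 / 0.4055 ≈ 4.00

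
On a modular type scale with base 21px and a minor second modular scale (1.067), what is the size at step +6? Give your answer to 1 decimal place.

21.0 × 1.067⁶ = 21.0 × 1.47566 ≈ 30.99

31.0px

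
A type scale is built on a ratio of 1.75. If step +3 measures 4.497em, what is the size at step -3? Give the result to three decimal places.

4.497 ÷ 1.75⁶ = 4.497 ÷ 28.72290 ≈ 0.157

0.157em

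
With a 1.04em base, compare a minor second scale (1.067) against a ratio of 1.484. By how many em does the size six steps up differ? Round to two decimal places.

Minor second: 1.04 × 1.067⁶ = 1.5347em
At 1.484: 1.04 × 1.484⁶ = 11.1080em
Difference: 11.1080 − 1.5347 = 9.5733em

9.57em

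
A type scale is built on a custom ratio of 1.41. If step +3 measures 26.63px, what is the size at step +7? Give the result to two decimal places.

Moving from step +3 to step +7 is 4 steps up, so multiply by r⁴.
26.63 × 1.41⁴ = 26.63 × 3.95254 ≈ 105.256

105.26px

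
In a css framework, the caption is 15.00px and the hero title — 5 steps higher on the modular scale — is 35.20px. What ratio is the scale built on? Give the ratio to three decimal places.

1.186

r⁵ = 35.20 / 15.00, so r = (35.20/15.00)^(1/5).
r = 2.3467^(1/5) ≈ 1.1860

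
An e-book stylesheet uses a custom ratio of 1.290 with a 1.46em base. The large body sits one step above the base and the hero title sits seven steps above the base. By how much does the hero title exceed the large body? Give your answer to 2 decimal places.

6.80em

Step 1: 1.46 × 1.290 = 1.8834em
Step 7: 1.46 × 1.290⁷ = 8.6792em
Difference: 8.6792 − 1.8834 = 6.7958em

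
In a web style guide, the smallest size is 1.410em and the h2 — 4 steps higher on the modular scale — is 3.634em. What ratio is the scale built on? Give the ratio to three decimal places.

1.267

r⁴ = 3.634 / 1.410, so r = (3.634/1.410)^(1/4).
r = 2.5773^(1/4) ≈ 1.2670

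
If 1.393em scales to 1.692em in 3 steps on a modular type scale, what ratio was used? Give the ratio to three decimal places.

1.067

r³ = 1.692 / 1.393, so r = (1.692/1.393)^(1/3).
r = 1.2146^(1/3) ≈ 1.0670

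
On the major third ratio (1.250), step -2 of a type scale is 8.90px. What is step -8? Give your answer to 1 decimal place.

The gap is -8 − (-2) = -6 steps, so the factor is 1.250^-6.
8.90 ÷ 1.250⁶ = 8.90 ÷ 3.81470 ≈ 2.333

2.3px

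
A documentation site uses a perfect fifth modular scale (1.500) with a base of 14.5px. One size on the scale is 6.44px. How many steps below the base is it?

2

1.500ⁿ = 14.5 / 6.44 = 2.2516
n = ln(2.2516) / ln(1.500) = 0.8116 / 0.4055 ≈ 2.00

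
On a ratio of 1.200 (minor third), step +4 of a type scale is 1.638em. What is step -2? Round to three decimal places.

0.549em

1.638 ÷ 1.200⁶ = 1.638 ÷ 2.98598 ≈ 0.549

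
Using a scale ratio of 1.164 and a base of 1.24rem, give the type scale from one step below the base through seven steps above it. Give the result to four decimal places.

Step -1: 1.24 ÷ 1.164 = 1.0653
Step 0: 1.24rem
Step 1: 1.24 × 1.164 = 1.4434
Step 2: 1.24 × 1.164² = 1.6801
Step 3: 1.24 × 1.164³ = 1.9556
Step 4: 1.24 × 1.164⁴ = 2.2763
Step 5: 1.24 × 1.164⁵ = 2.6496
Step 6: 1.24 × 1.164⁶ = 3.0842
Step 7: 1.24 × 1.164⁷ = 3.5900

1.0653rem, 1.2400rem, 1.4434rem, 1.6801rem, 1.9556rem, 2.2763rem, 2.6496rem, 3.0842rem, 3.5900rem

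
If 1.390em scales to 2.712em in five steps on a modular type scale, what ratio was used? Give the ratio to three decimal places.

r⁵ = 2.712 / 1.390, so r = (2.712/1.390)^(1/5).
r = 1.9511^(1/5) ≈ 1.1430

1.143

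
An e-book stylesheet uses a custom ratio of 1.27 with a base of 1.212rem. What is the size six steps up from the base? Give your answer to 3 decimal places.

1.212 × 1.27⁶ = 1.212 × 4.19587 ≈ 5.085

5.085rem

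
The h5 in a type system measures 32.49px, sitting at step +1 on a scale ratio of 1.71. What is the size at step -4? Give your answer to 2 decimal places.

Moving from step +1 to step -4 is 5 steps down, so divide by r⁵.
32.49 ÷ 1.71⁵ = 32.49 ÷ 14.62112 ≈ 2.222

2.22px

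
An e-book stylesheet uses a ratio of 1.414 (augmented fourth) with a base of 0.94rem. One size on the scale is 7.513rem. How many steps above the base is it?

1.414ⁿ = 7.513 / 0.94 = 7.9926
n = ln(7.9926) / ln(1.414) = 2.0785 / 0.3464 ≈ 6.00

6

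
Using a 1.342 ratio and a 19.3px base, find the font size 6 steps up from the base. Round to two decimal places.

112.74px

19.3 × 1.342⁶ = 19.3 × 5.84138 ≈ 112.74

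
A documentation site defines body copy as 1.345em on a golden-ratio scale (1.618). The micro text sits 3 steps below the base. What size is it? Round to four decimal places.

1.345 ÷ 1.618³ = 1.345 ÷ 4.23580 ≈ 0.3175

0.3175em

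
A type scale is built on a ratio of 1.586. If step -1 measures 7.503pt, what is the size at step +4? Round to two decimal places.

7.503 × 1.586⁵ = 7.503 × 10.03497 ≈ 75.292

75.29pt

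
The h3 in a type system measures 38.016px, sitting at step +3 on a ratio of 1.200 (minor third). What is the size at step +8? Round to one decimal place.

94.6px

38.016 × 1.200⁵ = 38.016 × 2.48832 ≈ 94.596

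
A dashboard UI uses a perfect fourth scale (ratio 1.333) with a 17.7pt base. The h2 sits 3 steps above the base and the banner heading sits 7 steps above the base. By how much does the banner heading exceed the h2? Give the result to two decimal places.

90.44pt

Step 3: 17.7 × 1.333³ = 41.9241pt
Step 7: 17.7 × 1.333⁷ = 132.3684pt
Difference: 132.3684 − 41.9241 = 90.4443pt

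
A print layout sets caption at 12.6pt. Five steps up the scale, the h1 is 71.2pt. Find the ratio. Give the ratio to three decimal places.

The ratio satisfies 12.6 × r⁵ = 71.2, so r = (71.2 / 12.6)^(1/5).
r = 5.6508^(1/5) ≈ 1.4139

1.414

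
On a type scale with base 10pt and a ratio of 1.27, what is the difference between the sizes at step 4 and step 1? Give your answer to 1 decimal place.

13.3pt

Step 1: 10.0 × 1.27 = 12.700pt
Step 4: 10.0 × 1.27⁴ = 26.014pt
Difference: 26.014 − 12.700 = 13.314pt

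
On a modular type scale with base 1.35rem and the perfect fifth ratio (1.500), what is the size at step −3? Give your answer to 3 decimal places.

1.35 ÷ 1.500³ = 1.35 ÷ 3.37500 ≈ 0.400

0.400rem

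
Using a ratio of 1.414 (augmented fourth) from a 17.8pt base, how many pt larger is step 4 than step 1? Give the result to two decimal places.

45.99pt

Step 1: 17.8 × 1.414 = 25.1692pt
Step 4: 17.8 × 1.414⁴ = 71.1570pt
Difference: 71.1570 − 25.1692 = 45.9878pt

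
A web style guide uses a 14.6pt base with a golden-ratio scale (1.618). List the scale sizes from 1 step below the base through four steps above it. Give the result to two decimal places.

Step -1: 14.6 ÷ 1.618 = 9.02
Step 0: 14.6pt
Step 1: 14.6 × 1.618 = 23.62
Step 2: 14.6 × 1.618² = 38.22
Step 3: 14.6 × 1.618³ = 61.84
Step 4: 14.6 × 1.618⁴ = 100.06

9.02pt, 14.60pt, 23.62pt, 38.22pt, 61.84pt, 100.06pt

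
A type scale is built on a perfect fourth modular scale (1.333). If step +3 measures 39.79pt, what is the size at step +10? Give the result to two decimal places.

297.57pt

39.79 × 1.333⁷ = 39.79 × 7.47844 ≈ 297.567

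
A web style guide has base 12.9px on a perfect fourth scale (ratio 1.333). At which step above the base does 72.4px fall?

6

1.333ⁿ = 72.4 / 12.9 = 5.6124
n = ln(5.6124) / ln(1.333) = 1.7250 / 0.2874 ≈ 6.00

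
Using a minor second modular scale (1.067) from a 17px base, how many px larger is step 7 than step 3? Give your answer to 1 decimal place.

Step 3: 17.0 × 1.067³ = 20.651px
Step 7: 17.0 × 1.067⁷ = 26.767px
Difference: 26.767 − 20.651 = 6.116px

6.1px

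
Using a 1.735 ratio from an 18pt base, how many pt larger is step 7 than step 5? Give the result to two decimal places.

568.87pt

Step 5: 18.0 × 1.735⁵ = 282.9892pt
Step 7: 18.0 × 1.735⁷ = 851.8612pt
Difference: 851.8612 − 282.9892 = 568.8720pt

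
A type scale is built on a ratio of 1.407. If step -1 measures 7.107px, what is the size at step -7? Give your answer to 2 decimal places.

7.107 ÷ 1.407⁶ = 7.107 ÷ 7.75826 ≈ 0.916

0.92px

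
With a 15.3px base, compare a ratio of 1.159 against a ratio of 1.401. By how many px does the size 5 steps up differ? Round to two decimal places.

50.58px

At 1.159: 15.3 × 1.159⁵ = 31.9970px
At 1.401: 15.3 × 1.401⁵ = 82.5814px
Difference: 82.5814 − 31.9970 = 50.5844px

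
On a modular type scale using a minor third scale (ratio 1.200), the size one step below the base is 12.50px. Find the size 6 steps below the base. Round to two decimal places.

12.50 ÷ 1.200⁵ = 12.50 ÷ 2.48832 ≈ 5.023

5.02px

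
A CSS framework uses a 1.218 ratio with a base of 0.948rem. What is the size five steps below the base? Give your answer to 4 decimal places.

0.948 ÷ 1.218⁵ = 0.948 ÷ 2.68063 ≈ 0.3536

0.3536rem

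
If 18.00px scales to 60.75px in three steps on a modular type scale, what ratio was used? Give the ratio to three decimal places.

1.500

The ratio satisfies 18.00 × r³ = 60.75, so r = (60.75 / 18.00)^(1/3).
r = 3.3750^(1/3) ≈ 1.5000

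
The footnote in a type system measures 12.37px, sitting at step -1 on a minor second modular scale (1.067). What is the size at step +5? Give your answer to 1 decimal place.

Moving from step -1 to step +5 is 6 steps up, so multiply by r⁶.
12.37 × 1.067⁶ = 12.37 × 1.47566 ≈ 18.254

18.3px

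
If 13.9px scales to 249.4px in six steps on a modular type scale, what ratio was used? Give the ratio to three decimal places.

The ratio satisfies 13.9 × r⁶ = 249.4, so r = (249.4 / 13.9)^(1/6).
r = 17.9424^(1/6) ≈ 1.6180

1.618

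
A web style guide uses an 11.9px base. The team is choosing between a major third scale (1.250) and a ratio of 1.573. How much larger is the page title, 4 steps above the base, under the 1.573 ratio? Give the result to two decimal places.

43.80px

Major third: 11.9 × 1.250⁴ = 29.0527px
At 1.573: 11.9 × 1.573⁴ = 72.8554px
Difference: 72.8554 − 29.0527 = 43.8027px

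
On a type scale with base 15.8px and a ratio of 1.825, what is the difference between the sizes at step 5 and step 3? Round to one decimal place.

223.8px

Step 3: 15.8 × 1.825³ = 96.039px
Step 5: 15.8 × 1.825⁵ = 319.868px
Difference: 319.868 − 96.039 = 223.829px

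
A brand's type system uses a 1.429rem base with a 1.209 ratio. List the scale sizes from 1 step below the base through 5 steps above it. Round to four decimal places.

Step -1: 1.429 ÷ 1.209 = 1.1820
Step 0: 1.429rem
Step 1: 1.429 × 1.209 = 1.7277
Step 2: 1.429 × 1.209² = 2.0887
Step 3: 1.429 × 1.209³ = 2.5253
Step 4: 1.429 × 1.209⁴ = 3.0531
Step 5: 1.429 × 1.209⁵ = 3.6912

1.1820rem, 1.4290rem, 1.7277rem, 2.0887rem, 2.5253rem, 3.0531rem, 3.6912rem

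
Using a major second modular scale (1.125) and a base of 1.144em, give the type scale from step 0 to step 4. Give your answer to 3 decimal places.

Step 0: 1.144em
Step 1: 1.144 × 1.125 = 1.287
Step 2: 1.144 × 1.125² = 1.448
Step 3: 1.144 × 1.125³ = 1.629
Step 4: 1.144 × 1.125⁴ = 1.832

1.144em, 1.287em, 1.448em, 1.629em, 1.832em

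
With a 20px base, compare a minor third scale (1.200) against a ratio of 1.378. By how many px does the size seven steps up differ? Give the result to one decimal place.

117.0px

Minor third: 20.0 × 1.200⁷ = 71.664px
At 1.378: 20.0 × 1.378⁷ = 188.701px
Difference: 188.701 − 71.664 = 117.037px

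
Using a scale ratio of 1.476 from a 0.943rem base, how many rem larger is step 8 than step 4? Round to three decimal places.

16.767rem

Step 4: 0.943 × 1.476⁴ = 4.47566rem
Step 8: 0.943 × 1.476⁸ = 21.24235rem
Difference: 21.24235 − 4.47566 = 16.76669rem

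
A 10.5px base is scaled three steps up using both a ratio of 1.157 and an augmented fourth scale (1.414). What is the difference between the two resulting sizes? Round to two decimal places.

13.42px

At 1.157: 10.5 × 1.157³ = 16.2626px
Augmented fourth: 10.5 × 1.414³ = 29.6850px
Difference: 29.6850 − 16.2626 = 13.4224px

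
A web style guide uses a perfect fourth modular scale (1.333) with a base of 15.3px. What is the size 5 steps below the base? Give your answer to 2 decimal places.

A modular type scale is a geometric sequence: sizeₙ = base × rⁿ.
15.3 ÷ 1.333⁵ = 15.3 ÷ 4.20873 ≈ 3.64

3.64px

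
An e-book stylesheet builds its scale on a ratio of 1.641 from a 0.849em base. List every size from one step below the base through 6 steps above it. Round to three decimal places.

Step -1: 0.849 ÷ 1.641 = 0.517
Step 0: 0.849em
Step 1: 0.849 × 1.641 = 1.393
Step 2: 0.849 × 1.641² = 2.286
Step 3: 0.849 × 1.641³ = 3.752
Step 4: 0.849 × 1.641⁴ = 6.157
Step 5: 0.849 × 1.641⁵ = 10.103
Step 6: 0.849 × 1.641⁶ = 16.579

0.517em, 0.849em, 1.393em, 2.286em, 3.752em, 6.157em, 10.103em, 16.579em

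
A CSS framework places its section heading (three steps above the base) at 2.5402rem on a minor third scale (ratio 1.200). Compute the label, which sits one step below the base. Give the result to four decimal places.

1.2250rem

The gap is -1 − (3) = -4 steps, so the factor is 1.200^-4.
2.5402 ÷ 1.200⁴ = 2.5402 ÷ 2.07360 ≈ 1.2250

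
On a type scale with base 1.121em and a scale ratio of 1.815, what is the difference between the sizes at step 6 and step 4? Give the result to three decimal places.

27.909em

Step 4: 1.121 × 1.815⁴ = 12.16500em
Step 6: 1.121 × 1.815⁶ = 40.07425em
Difference: 40.07425 − 12.16500 = 27.90925em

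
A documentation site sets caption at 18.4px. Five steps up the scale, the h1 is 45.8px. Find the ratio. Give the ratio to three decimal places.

1.200

The ratio satisfies 18.4 × r⁵ = 45.8, so r = (45.8 / 18.4)^(1/5).
r = 2.4891^(1/5) ≈ 1.2001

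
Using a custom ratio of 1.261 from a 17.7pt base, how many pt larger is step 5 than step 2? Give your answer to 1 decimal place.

28.3pt

Step 2: 17.7 × 1.261² = 28.145pt
Step 5: 17.7 × 1.261⁵ = 56.435pt
Difference: 56.435 − 28.145 = 28.290pt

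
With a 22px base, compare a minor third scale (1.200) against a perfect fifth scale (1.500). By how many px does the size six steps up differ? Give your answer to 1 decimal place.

184.9px

Minor third: 22.0 × 1.200⁶ = 65.692px
Perfect fifth: 22.0 × 1.500⁶ = 250.594px
Difference: 250.594 − 65.692 = 184.902px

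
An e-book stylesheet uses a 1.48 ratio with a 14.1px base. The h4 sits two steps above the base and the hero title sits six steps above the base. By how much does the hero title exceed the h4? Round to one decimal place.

117.3px

Step 2: 14.1 × 1.48² = 30.885px
Step 6: 14.1 × 1.48⁶ = 148.180px
Difference: 148.180 − 30.885 = 117.295px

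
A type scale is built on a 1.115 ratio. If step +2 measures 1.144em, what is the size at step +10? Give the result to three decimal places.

2.733em

1.144 × 1.115⁸ = 1.144 × 2.38891 ≈ 2.733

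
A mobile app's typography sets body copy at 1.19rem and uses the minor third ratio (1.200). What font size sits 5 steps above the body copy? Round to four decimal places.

1.19 × 1.200⁵ = 1.19 × 2.48832 ≈ 2.9611

2.9611rem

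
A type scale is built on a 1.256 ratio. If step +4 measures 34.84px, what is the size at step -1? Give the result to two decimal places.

11.15px

34.84 ÷ 1.256⁵ = 34.84 ÷ 3.12571 ≈ 11.146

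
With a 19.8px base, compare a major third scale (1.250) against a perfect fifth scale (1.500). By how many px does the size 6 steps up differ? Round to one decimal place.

Major third: 19.8 × 1.250⁶ = 75.531px
Perfect fifth: 19.8 × 1.500⁶ = 225.534px
Difference: 225.534 − 75.531 = 150.003px

150.0px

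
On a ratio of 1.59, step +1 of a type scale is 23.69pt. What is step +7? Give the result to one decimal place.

23.69 × 1.59⁶ = 23.69 × 16.15782 ≈ 382.779

382.8pt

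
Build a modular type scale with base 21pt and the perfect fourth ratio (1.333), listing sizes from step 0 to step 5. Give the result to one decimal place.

21.0pt, 28.0pt, 37.3pt, 49.7pt, 66.3pt, 88.4pt

Step 0: 21pt
Step 1: 21.0 × 1.333 = 28.0
Step 2: 21.0 × 1.333² = 37.3
Step 3: 21.0 × 1.333³ = 49.7
Step 4: 21.0 × 1.333⁴ = 66.3
Step 5: 21.0 × 1.333⁵ = 88.4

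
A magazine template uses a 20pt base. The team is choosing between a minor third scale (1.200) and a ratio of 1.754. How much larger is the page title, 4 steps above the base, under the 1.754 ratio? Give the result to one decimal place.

Minor third: 20.0 × 1.200⁴ = 41.472pt
At 1.754: 20.0 × 1.754⁴ = 189.299pt
Difference: 189.299 − 41.472 = 147.827pt

147.8pt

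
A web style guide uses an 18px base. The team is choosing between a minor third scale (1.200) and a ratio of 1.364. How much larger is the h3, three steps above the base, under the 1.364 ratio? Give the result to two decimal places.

14.57px

Minor third: 18.0 × 1.200³ = 31.1040px
At 1.364: 18.0 × 1.364³ = 45.6789px
Difference: 45.6789 − 31.1040 = 14.5749px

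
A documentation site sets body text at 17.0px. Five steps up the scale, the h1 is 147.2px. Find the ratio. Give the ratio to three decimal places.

The ratio satisfies 17.0 × r⁵ = 147.2, so r = (147.2 / 17.0)^(1/5).
r = 8.6588^(1/5) ≈ 1.5399

1.540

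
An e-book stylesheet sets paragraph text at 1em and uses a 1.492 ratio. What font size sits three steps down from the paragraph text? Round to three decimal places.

A modular type scale is a geometric sequence: sizeₙ = base × rⁿ.
1.0 ÷ 1.492³ = 1.0 ÷ 3.32129 ≈ 0.301

0.301em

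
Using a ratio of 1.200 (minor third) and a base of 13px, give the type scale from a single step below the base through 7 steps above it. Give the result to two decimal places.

10.83px, 13.00px, 15.60px, 18.72px, 22.46px, 26.96px, 32.35px, 38.82px, 46.58px

Step -1: 13.0 ÷ 1.200 = 10.83
Step 0: 13px
Step 1: 13.0 × 1.200 = 15.60
Step 2: 13.0 × 1.200² = 18.72
Step 3: 13.0 × 1.200³ = 22.46
Step 4: 13.0 × 1.200⁴ = 26.96
Step 5: 13.0 × 1.200⁵ = 32.35
Step 6: 13.0 × 1.200⁶ = 38.82
Step 7: 13.0 × 1.200⁷ = 46.58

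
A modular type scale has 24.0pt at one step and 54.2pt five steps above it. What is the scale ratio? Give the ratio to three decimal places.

The ratio satisfies 24.0 × r⁵ = 54.2, so r = (54.2 / 24.0)^(1/5).
r = 2.2583^(1/5) ≈ 1.1769

1.177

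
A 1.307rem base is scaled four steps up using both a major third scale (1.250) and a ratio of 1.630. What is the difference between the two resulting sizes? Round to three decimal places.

Major third: 1.307 × 1.250⁴ = 3.19092rem
At 1.630: 1.307 × 1.630⁴ = 9.22627rem
Difference: 9.22627 − 3.19092 = 6.03535rem

6.035rem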